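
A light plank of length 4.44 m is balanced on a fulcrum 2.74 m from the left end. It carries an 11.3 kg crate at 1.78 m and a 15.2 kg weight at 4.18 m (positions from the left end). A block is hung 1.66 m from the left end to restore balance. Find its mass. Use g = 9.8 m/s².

Taking torques about the fulcrum (at 2.74 m from the left end):
Crate: 11.3 × 9.8 = 110.7 N down at 1.78 m → arm 0.96 m, τ = 110.7 × 0.96 = 106.3 N·m counterclockwise.
Weight: 15.2 × 9.8 = 149 N down at 4.18 m → arm 1.44 m, τ = 149 × 1.44 = 214.6 N·m clockwise.
Net moment of known loads = 108.3 N·m clockwise.
An unknown mass m at 1.66 m has arm 1.08 m; its moment is m·g·1.08 counterclockwise.
Στ = 0 ⇒ m × 9.8 × 1.08 = 108.3 ⇒ m = 108.3 / (9.8 × 1.08) = 10.2 kg.

m ≈ 10.2 kg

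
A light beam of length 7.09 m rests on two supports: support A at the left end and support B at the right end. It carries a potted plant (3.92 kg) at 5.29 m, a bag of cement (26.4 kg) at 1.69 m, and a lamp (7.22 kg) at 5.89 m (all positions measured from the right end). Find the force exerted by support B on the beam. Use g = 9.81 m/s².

R_B ≈ 219 N

About support A:
Potted plant: 3.92 × 9.81 = 38.46 N down at 5.29 m → arm 1.8 m, τ = 38.46 × 1.8 = 69.23 N·m clockwise.
Bag of cement: 26.4 × 9.81 = 259 N down at 1.69 m → arm 5.4 m, τ = 259 × 5.4 = 1399 N·m clockwise.
Lamp: 7.22 × 9.81 = 70.83 N down at 5.89 m → arm 1.2 m, τ = 70.83 × 1.2 = 85 N·m clockwise.
Net load moment about support A = 1553 N·m clockwise.
Reaction R at support B is upward at 0 m, arm 7.09 m → moment R × 7.09 counterclockwise.
Setting net torque to zero: R × 7.09 = 1553 → R = 219 N.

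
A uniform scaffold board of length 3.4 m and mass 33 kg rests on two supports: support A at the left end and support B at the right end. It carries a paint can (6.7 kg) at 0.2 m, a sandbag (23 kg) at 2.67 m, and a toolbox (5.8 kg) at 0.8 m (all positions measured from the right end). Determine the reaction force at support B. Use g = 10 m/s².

R_B ≈ 322 N

Taking torques about support A:
Beam weight: 33 × 10 = 330 N down at 1.7 m → arm 1.7 m, τ = 330 × 1.7 = 561 N·m clockwise.
Paint can: 6.7 × 10 = 67 N down at 0.2 m → arm 3.2 m, τ = 67 × 3.2 = 214.4 N·m clockwise.
Sandbag: 23 × 10 = 230 N down at 2.67 m → arm 0.73 m, τ = 230 × 0.73 = 167.9 N·m clockwise.
Toolbox: 5.8 × 10 = 58 N down at 0.8 m → arm 2.6 m, τ = 58 × 2.6 = 150.8 N·m clockwise.
Net load moment about support A = 1094 N·m clockwise.
Reaction R at support B is upward at 0 m, arm 3.4 m → moment R × 3.4 counterclockwise.
Στ = 0 ⇒ R × 3.4 = 1094 ⇒ R = 322 N.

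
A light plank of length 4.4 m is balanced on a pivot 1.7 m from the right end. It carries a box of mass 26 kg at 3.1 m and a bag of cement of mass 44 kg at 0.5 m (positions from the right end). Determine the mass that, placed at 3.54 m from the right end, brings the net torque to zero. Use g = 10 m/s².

m ≈ 8.91 kg

Take moments about the pivot (at 1.7 m from the right end).
Box: 26 × 10 = 260 N down at 3.1 m → arm 1.4 m, τ = 260 × 1.4 = 364 N·m counterclockwise.
Bag of cement: 44 × 10 = 440 N down at 0.5 m → arm 1.2 m, τ = 440 × 1.2 = 528 N·m clockwise.
Net moment of known loads = 164 N·m clockwise.
An unknown mass m at 3.54 m has arm 1.84 m; its moment is m·g·1.84 counterclockwise.
For rotational equilibrium, m × 10 × 1.84 = 164, so m = 164 / (10 × 1.84) = 8.91 kg.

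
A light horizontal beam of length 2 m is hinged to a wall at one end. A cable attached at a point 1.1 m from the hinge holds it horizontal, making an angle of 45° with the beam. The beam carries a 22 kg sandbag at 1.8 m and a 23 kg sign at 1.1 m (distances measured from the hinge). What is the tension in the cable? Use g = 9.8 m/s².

Sum moments about the hinge (the unknown hinge reaction has zero arm there).
Sandbag: 22 × 9.8 = 215.6 N down at 1.8 m → arm 1.8 m, τ = 215.6 × 1.8 = 388.1 N·m clockwise.
Sign: 23 × 9.8 = 225.4 N down at 1.1 m → arm 1.1 m, τ = 225.4 × 1.1 = 247.9 N·m clockwise.
Total clockwise load moment = 636 N·m.
The cable tension T acts at 1.1 m; only its component perpendicular to the beam, T sinθ, produces torque. sin 45° = 0.7071.
Στ = 0 ⇒ T × 1.1 × 0.7071 = 636 ⇒ T = 636 / 0.7778 = 818 N.

T ≈ 818 N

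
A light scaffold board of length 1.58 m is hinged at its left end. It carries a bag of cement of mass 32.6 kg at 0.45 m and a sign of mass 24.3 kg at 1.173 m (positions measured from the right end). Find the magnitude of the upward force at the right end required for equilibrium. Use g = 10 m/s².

Taking torques about the left end:
Bag of cement: 32.6 × 10 = 326 N down at 0.45 m → arm 1.13 m, τ = 326 × 1.13 = 368.4 N·m clockwise.
Sign: 24.3 × 10 = 243 N down at 1.173 m → arm 0.407 m, τ = 243 × 0.407 = 98.9 N·m clockwise.
Net moment of the loads = 467.3 N·m clockwise.
The upward force F acts at the right end, arm 1.58 m, giving F × 1.58 counterclockwise.
For rotational equilibrium, F × 1.58 = 467.3, so F = 467.3 / 1.58 = 296 N.

F ≈ 296 N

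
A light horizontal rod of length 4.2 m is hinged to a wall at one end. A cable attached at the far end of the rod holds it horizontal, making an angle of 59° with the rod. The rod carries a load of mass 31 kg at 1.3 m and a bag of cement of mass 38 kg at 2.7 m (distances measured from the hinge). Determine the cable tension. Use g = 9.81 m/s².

Taking torques about the hinge:
Load: 31 × 9.81 = 304.1 N down at 1.3 m → arm 1.3 m, τ = 304.1 × 1.3 = 395.3 N·m clockwise.
Bag of cement: 38 × 9.81 = 372.8 N down at 2.7 m → arm 2.7 m, τ = 372.8 × 2.7 = 1007 N·m clockwise.
Total clockwise load moment = 1402 N·m.
The cable tension T acts at 4.2 m; only its component perpendicular to the rod, T sinθ, produces torque. sin 59° = 0.8572.
Balancing moments: T × 4.2 × 0.8572 = 1402, giving T = 1402 / 3.6 = 389 N.

T ≈ 389 N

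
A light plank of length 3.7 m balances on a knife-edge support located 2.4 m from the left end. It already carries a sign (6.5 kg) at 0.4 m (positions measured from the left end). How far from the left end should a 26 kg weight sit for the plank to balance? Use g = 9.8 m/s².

Choose the knife-edge support (at 2.4 m from the left end) as the axis so the support reaction has zero arm there.
Sign: 6.5 × 9.8 = 63.7 N down at 0.4 m → arm 2 m, τ = 63.7 × 2 = 127.4 N·m counterclockwise.
Net moment of existing loads = 127.4 N·m counterclockwise.
The weight weighs 26 × 9.8 = 254.8 N and must supply an equal clockwise moment, so its lever arm about the knife-edge support is 127.4 / 254.8 = 0.5 m.
That puts it at 2.4 + 0.5 = 2.9 m from the left end.

x ≈ 2.9 m from the left end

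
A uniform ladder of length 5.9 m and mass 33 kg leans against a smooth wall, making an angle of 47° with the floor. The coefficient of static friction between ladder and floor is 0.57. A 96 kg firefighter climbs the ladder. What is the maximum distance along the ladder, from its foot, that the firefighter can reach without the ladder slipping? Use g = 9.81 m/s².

About the foot of the ladder:
Ladder weight 33×9.81 = 323.7 N acts at 2.95 m along the ladder; its horizontal arm is 2.95·cos47° = 2.012 m → τ = 651.3 N·m clockwise.
Firefighter weight 96×9.81 = 941.8 N at distance d → arm d·cos47° → τ = 941.8·d·0.682 clockwise.
Wall normal N at the top has arm L sinθ = 4.315 m counterclockwise, so Στ = 0 gives N·4.315 = 651.3 + 642.3·d.
ΣFy = 0 ⇒ N_floor = 1266 N, so the maximum friction is μ_s·N_floor = 0.57×1266 = 721.6 N. ΣFx = 0 ⇒ N_wall = f, so at the slipping point N = 721.6 N.
Substituting: 721.6×4.315 = 651.3 + 642.3·d ⇒ d = (3114 − 651.3) / 642.3 = 3.83 m.

d ≈ 3.83 m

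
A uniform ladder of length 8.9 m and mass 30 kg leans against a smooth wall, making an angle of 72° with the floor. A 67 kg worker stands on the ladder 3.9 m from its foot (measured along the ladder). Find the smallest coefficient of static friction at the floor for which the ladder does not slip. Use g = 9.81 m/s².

μ_min ≈ 0.149

Sum moments about the foot of the ladder (the floor normal and friction both act there and drop out).
Ladder weight 30×9.81 = 294.3 N acts at 4.45 m along the ladder; its horizontal arm is 4.45·cos72° = 1.375 m → τ = 404.7 N·m clockwise.
Worker: 67×9.81 = 657.3 N at 3.9 m → arm 1.205 m → τ = 792 N·m clockwise.
Wall normal N acts horizontally at the top; its moment arm is the height L sinθ = 8.9·sin72° = 8.464 m, counterclockwise.
For rotational equilibrium, N × 8.464 = 1197, so N = 141.4 N.
ΣFx = 0 ⇒ f = N_wall = 141.4 N. ΣFy = 0 ⇒ N_floor = 951.6 N.
μ_min = f / N_floor = 141.4 / 951.6 = 0.149.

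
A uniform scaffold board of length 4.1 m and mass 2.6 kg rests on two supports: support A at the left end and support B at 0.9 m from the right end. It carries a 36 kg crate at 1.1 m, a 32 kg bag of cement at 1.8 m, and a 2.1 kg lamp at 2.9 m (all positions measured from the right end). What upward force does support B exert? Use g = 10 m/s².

R_B ≈ 592 N

Take moments about support A.
Beam weight: 2.6 × 10 = 26 N down at 2.05 m → arm 2.05 m, τ = 26 × 2.05 = 53.3 N·m clockwise.
Crate: 36 × 10 = 360 N down at 1.1 m → arm 3 m, τ = 360 × 3 = 1080 N·m clockwise.
Bag of cement: 32 × 10 = 320 N down at 1.8 m → arm 2.3 m, τ = 320 × 2.3 = 736 N·m clockwise.
Lamp: 2.1 × 10 = 21 N down at 2.9 m → arm 1.2 m, τ = 21 × 1.2 = 25.2 N·m clockwise.
Net load moment about support A = 1894 N·m clockwise.
Reaction R at support B is upward at 0.9 m, arm 3.2 m → moment R × 3.2 counterclockwise.
Στ = 0 ⇒ R × 3.2 = 1894 ⇒ R = 592 N.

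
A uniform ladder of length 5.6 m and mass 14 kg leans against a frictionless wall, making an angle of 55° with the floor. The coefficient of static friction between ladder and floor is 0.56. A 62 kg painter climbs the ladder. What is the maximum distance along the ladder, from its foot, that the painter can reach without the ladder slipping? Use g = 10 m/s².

Taking torques about the foot of the ladder:
Ladder weight 14×10 = 140 N acts at 2.8 m along the ladder; its horizontal arm is 2.8·cos55° = 1.606 m → τ = 224.8 N·m clockwise.
Painter weight 62×10 = 620 N at distance d → arm d·cos55° → τ = 620·d·0.5736 clockwise.
Wall normal N at the top has arm L sinθ = 4.587 m counterclockwise, so Στ = 0 gives N·4.587 = 224.8 + 355.6·d.
ΣFy = 0 ⇒ N_floor = 760 N, so the maximum friction is μ_s·N_floor = 0.56×760 = 425.6 N. ΣFx = 0 ⇒ N_wall = f, so at the slipping point N = 425.6 N.
Substituting: 425.6×4.587 = 224.8 + 355.6·d ⇒ d = (1952 − 224.8) / 355.6 = 4.86 m.

d ≈ 4.86 m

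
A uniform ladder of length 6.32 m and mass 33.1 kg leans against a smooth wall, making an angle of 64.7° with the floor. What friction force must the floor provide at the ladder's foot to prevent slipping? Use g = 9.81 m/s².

Taking torques about the foot of the ladder:
Ladder weight 33.1×9.81 = 324.7 N acts at 3.16 m along the ladder; its horizontal arm is 3.16·cos64.7° = 1.35 m → τ = 438.3 N·m clockwise.
Wall normal N acts horizontally at the top; its moment arm is the height L sinθ = 6.32·sin64.7° = 5.714 m, counterclockwise.
For rotational equilibrium, N × 5.714 = 438.3, so N = 76.7 N.
ΣFx = 0: friction at the foot balances the wall's push, so f = N_wall = 76.7 N.

f ≈ 76.7 N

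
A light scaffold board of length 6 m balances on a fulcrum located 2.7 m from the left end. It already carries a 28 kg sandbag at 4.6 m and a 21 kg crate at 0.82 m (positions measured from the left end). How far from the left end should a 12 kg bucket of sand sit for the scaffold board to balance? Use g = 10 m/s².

x ≈ 1.56 m from the left end

Taking torques about the fulcrum (at 2.7 m from the left end):
Sandbag: 28 × 10 = 280 N down at 4.6 m → arm 1.9 m, τ = 280 × 1.9 = 532 N·m clockwise.
Crate: 21 × 10 = 210 N down at 0.82 m → arm 1.88 m, τ = 210 × 1.88 = 394.8 N·m counterclockwise.
Net moment of existing loads = 137.2 N·m clockwise.
The bucket of sand weighs 12 × 10 = 120 N and must supply an equal counterclockwise moment, so its lever arm about the fulcrum is 137.2 / 120 = 1.14 m.
That puts it at 2.7 − 1.14 = 1.56 m from the left end.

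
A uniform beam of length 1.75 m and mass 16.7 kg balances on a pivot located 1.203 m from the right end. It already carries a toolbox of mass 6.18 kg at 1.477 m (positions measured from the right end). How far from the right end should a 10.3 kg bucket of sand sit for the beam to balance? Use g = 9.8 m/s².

Choose the pivot (at 1.203 m from the right end) as the axis so the support reaction has zero arm there.
Beam weight: 16.7 × 9.8 = 163.7 N down at 0.875 m → arm 0.328 m, τ = 163.7 × 0.328 = 53.69 N·m clockwise.
Toolbox: 6.18 × 9.8 = 60.56 N down at 1.477 m → arm 0.274 m, τ = 60.56 × 0.274 = 16.59 N·m counterclockwise.
Net moment of existing loads = 37.1 N·m clockwise.
The bucket of sand weighs 10.3 × 9.8 = 100.9 N and must supply an equal counterclockwise moment, so its lever arm about the pivot is 37.1 / 100.9 = 0.368 m.
That puts it at 1.203 + 0.368 = 1.57 m from the right end.

x ≈ 1.57 m from the right end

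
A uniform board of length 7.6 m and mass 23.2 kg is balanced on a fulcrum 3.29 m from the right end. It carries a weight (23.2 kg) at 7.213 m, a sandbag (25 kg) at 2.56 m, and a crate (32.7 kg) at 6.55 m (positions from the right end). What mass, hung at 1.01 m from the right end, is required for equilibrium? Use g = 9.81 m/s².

About the fulcrum (at 3.29 m from the right end):
Beam weight: 23.2 × 9.81 = 227.6 N down at 3.8 m → arm 0.51 m, τ = 227.6 × 0.51 = 116.1 N·m counterclockwise.
Weight: 23.2 × 9.81 = 227.6 N down at 7.213 m → arm 3.923 m, τ = 227.6 × 3.923 = 892.9 N·m counterclockwise.
Sandbag: 25 × 9.81 = 245.2 N down at 2.56 m → arm 0.73 m, τ = 245.2 × 0.73 = 179 N·m clockwise.
Crate: 32.7 × 9.81 = 320.8 N down at 6.55 m → arm 3.26 m, τ = 320.8 × 3.26 = 1046 N·m counterclockwise.
Net moment of known loads = 1876 N·m counterclockwise.
An unknown mass m at 1.01 m has arm 2.28 m; its moment is m·g·2.28 clockwise.
For rotational equilibrium, m × 9.81 × 2.28 = 1876, so m = 1876 / (9.81 × 2.28) = 83.9 kg.

m ≈ 83.9 kg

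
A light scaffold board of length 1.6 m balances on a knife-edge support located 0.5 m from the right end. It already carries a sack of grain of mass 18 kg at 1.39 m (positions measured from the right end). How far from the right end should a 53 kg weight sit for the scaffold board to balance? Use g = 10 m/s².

x ≈ 0.198 m from the right end

Taking torques about the knife-edge support (at 0.5 m from the right end):
Sack of grain: 18 × 10 = 180 N down at 1.39 m → arm 0.89 m, τ = 180 × 0.89 = 160.2 N·m counterclockwise.
Net moment of existing loads = 160.2 N·m counterclockwise.
The weight weighs 53 × 10 = 530 N and must supply an equal clockwise moment, so its lever arm about the knife-edge support is 160.2 / 530 = 0.302 m.
That puts it at 0.5 − 0.302 = 0.198 m from the right end.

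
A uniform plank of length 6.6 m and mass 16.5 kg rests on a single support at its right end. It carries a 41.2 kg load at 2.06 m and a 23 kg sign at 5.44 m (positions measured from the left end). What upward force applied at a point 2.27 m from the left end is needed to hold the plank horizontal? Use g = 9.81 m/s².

F ≈ 608 N

About the right end:
Beam weight: 16.5 × 9.81 = 161.9 N down at 3.3 m → arm 3.3 m, τ = 161.9 × 3.3 = 534.3 N·m counterclockwise.
Load: 41.2 × 9.81 = 404.2 N down at 2.06 m → arm 4.54 m, τ = 404.2 × 4.54 = 1835 N·m counterclockwise.
Sign: 23 × 9.81 = 225.6 N down at 5.44 m → arm 1.16 m, τ = 225.6 × 1.16 = 261.7 N·m counterclockwise.
Net moment of the loads = 2631 N·m counterclockwise.
The upward force F acts at a point 2.27 m from the left end, arm 4.33 m, giving F × 4.33 clockwise.
Setting net torque to zero: F × 4.33 = 2631 → F = 2631 / 4.33 = 608 N.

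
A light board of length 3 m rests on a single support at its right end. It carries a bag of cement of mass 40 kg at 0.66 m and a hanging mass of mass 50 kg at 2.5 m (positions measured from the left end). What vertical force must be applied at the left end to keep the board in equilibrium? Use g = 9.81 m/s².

F ≈ 388 N

Choose the right end as the axis so the unknown pivot reaction has zero arm there.
Bag of cement: 40 × 9.81 = 392.4 N down at 0.66 m → arm 2.34 m, τ = 392.4 × 2.34 = 918.2 N·m counterclockwise.
Hanging mass: 50 × 9.81 = 490.5 N down at 2.5 m → arm 0.5 m, τ = 490.5 × 0.5 = 245.2 N·m counterclockwise.
Net moment of the loads = 1163 N·m counterclockwise.
The upward force F acts at the left end, arm 3 m, giving F × 3 clockwise.
Στ = 0 ⇒ F × 3 = 1163 ⇒ F = 1163 / 3 = 388 N.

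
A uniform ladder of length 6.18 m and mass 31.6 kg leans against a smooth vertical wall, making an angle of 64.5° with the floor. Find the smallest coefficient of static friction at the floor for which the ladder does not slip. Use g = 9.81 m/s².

About the foot of the ladder:
Ladder weight 31.6×9.81 = 310 N acts at 3.09 m along the ladder; its horizontal arm is 3.09·cos64.5° = 1.33 m → τ = 412.3 N·m clockwise.
Wall normal N acts horizontally at the top; its moment arm is the height L sinθ = 6.18·sin64.5° = 5.578 m, counterclockwise.
Balancing moments: N × 5.578 = 412.3, giving N = 73.92 N.
ΣFx = 0 ⇒ f = N_wall = 73.92 N. ΣFy = 0 ⇒ N_floor = 310 N.
μ_min = f / N_floor = 73.92 / 310 = 0.238.

μ_min ≈ 0.238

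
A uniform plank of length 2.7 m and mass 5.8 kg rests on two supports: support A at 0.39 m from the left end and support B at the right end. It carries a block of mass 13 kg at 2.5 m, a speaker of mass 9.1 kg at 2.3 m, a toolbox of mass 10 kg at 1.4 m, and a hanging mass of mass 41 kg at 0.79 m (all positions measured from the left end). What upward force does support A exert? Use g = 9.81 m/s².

Take moments about support B.
Beam weight: 5.8 × 9.81 = 56.9 N down at 1.35 m → arm 1.35 m, τ = 56.9 × 1.35 = 76.81 N·m counterclockwise.
Block: 13 × 9.81 = 127.5 N down at 2.5 m → arm 0.2 m, τ = 127.5 × 0.2 = 25.5 N·m counterclockwise.
Speaker: 9.1 × 9.81 = 89.27 N down at 2.3 m → arm 0.4 m, τ = 89.27 × 0.4 = 35.71 N·m counterclockwise.
Toolbox: 10 × 9.81 = 98.1 N down at 1.4 m → arm 1.3 m, τ = 98.1 × 1.3 = 127.5 N·m counterclockwise.
Hanging mass: 41 × 9.81 = 402.2 N down at 0.79 m → arm 1.91 m, τ = 402.2 × 1.91 = 768.2 N·m counterclockwise.
Net load moment about support B = 1034 N·m counterclockwise.
Reaction R at support A is upward at 0.39 m, arm 2.31 m → moment R × 2.31 clockwise.
Setting net torque to zero: R × 2.31 = 1034 → R = 448 N.

R_A ≈ 448 N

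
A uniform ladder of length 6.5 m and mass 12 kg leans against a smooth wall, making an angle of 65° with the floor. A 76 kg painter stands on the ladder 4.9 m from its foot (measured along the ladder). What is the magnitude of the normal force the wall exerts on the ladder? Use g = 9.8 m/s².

Choose the foot of the ladder as the axis so the floor normal and friction both act there and drop out.
Ladder weight 12×9.8 = 117.6 N acts at 3.25 m along the ladder; its horizontal arm is 3.25·cos65° = 1.374 m → τ = 161.6 N·m clockwise.
Painter: 76×9.8 = 744.8 N at 4.9 m → arm 2.071 m → τ = 1542 N·m clockwise.
Wall normal N acts horizontally at the top; its moment arm is the height L sinθ = 6.5·sin65° = 5.891 m, counterclockwise.
For rotational equilibrium, N × 5.891 = 1704, so N = 289 N.

N_wall ≈ 289 N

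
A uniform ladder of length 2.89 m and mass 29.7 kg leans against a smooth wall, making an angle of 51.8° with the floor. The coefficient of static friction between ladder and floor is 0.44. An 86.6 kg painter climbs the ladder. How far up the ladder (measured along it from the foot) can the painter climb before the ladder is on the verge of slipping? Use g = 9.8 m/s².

d ≈ 1.67 m

Taking torques about the foot of the ladder:
Ladder weight 29.7×9.8 = 291.1 N acts at 1.445 m along the ladder; its horizontal arm is 1.445·cos51.8° = 0.8936 m → τ = 260.1 N·m clockwise.
Painter weight 86.6×9.8 = 848.7 N at distance d → arm d·cos51.8° → τ = 848.7·d·0.6184 clockwise.
Wall normal N at the top has arm L sinθ = 2.271 m counterclockwise, so Στ = 0 gives N·2.271 = 260.1 + 524.8·d.
ΣFy = 0 ⇒ N_floor = 1140 N, so the maximum friction is μ_s·N_floor = 0.44×1140 = 501.6 N. ΣFx = 0 ⇒ N_wall = f, so at the slipping point N = 501.6 N.
Substituting: 501.6×2.271 = 260.1 + 524.8·d ⇒ d = (1139 − 260.1) / 524.8 = 1.67 m.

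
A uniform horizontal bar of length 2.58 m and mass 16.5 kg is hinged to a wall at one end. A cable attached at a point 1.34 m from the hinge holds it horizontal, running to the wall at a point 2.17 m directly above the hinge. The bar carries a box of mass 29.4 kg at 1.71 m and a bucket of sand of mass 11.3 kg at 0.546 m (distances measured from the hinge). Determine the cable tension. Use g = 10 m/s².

T ≈ 682 N

Sum moments about the hinge (the unknown hinge reaction has zero arm there).
Beam weight: 16.5 × 10 = 165 N down at 1.29 m → arm 1.29 m, τ = 165 × 1.29 = 212.8 N·m clockwise.
Box: 29.4 × 10 = 294 N down at 1.71 m → arm 1.71 m, τ = 294 × 1.71 = 502.7 N·m clockwise.
Bucket of sand: 11.3 × 10 = 113 N down at 0.546 m → arm 0.546 m, τ = 113 × 0.546 = 61.7 N·m clockwise.
Total clockwise load moment = 777.2 N·m.
The cable tension T acts at 1.34 m; only its component perpendicular to the bar, T sinθ, produces torque. sinθ = h/√(h²+d²) = 2.17/√(2.17²+1.34²) = 0.8508.
For rotational equilibrium, T × 1.34 × 0.8508 = 777.2, so T = 777.2 / 1.14 = 682 N.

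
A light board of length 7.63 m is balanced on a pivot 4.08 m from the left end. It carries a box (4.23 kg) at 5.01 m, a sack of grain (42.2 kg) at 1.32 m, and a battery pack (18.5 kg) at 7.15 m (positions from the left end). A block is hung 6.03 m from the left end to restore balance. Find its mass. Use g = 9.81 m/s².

Take moments about the pivot (at 4.08 m from the left end).
Box: 4.23 × 9.81 = 41.5 N down at 5.01 m → arm 0.93 m, τ = 41.5 × 0.93 = 38.59 N·m clockwise.
Sack of grain: 42.2 × 9.81 = 414 N down at 1.32 m → arm 2.76 m, τ = 414 × 2.76 = 1143 N·m counterclockwise.
Battery pack: 18.5 × 9.81 = 181.5 N down at 7.15 m → arm 3.07 m, τ = 181.5 × 3.07 = 557.2 N·m clockwise.
Net moment of known loads = 547.2 N·m counterclockwise.
An unknown mass m at 6.03 m has arm 1.95 m; its moment is m·g·1.95 clockwise.
Setting net torque to zero: m × 9.81 × 1.95 = 547.2 → m = 547.2 / (9.81 × 1.95) = 28.6 kg.

m ≈ 28.6 kg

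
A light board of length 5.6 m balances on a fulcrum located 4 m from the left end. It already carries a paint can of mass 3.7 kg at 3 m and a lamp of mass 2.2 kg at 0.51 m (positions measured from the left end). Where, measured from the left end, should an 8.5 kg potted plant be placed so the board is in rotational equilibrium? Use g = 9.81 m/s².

x ≈ 5.34 m from the left end

Sum moments about the fulcrum (at 4 m from the left end) (the support reaction has zero arm there).
Paint can: 3.7 × 9.81 = 36.3 N down at 3 m → arm 1 m, τ = 36.3 × 1 = 36.3 N·m counterclockwise.
Lamp: 2.2 × 9.81 = 21.58 N down at 0.51 m → arm 3.49 m, τ = 21.58 × 3.49 = 75.31 N·m counterclockwise.
Net moment of existing loads = 111.6 N·m counterclockwise.
The potted plant weighs 8.5 × 9.81 = 83.39 N and must supply an equal clockwise moment, so its lever arm about the fulcrum is 111.6 / 83.39 = 1.34 m.
That puts it at 4 + 1.34 = 5.34 m from the left end.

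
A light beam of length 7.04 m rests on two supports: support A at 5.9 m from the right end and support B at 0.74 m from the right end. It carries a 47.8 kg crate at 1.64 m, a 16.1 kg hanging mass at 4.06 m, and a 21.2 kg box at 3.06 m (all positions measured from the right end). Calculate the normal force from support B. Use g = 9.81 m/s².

Taking torques about support A:
Crate: 47.8 × 9.81 = 468.9 N down at 1.64 m → arm 4.26 m, τ = 468.9 × 4.26 = 1998 N·m clockwise.
Hanging mass: 16.1 × 9.81 = 157.9 N down at 4.06 m → arm 1.84 m, τ = 157.9 × 1.84 = 290.5 N·m clockwise.
Box: 21.2 × 9.81 = 208 N down at 3.06 m → arm 2.84 m, τ = 208 × 2.84 = 590.7 N·m clockwise.
Net load moment about support A = 2879 N·m clockwise.
Reaction R at support B is upward at 0.74 m, arm 5.16 m → moment R × 5.16 counterclockwise.
Setting net torque to zero: R × 5.16 = 2879 → R = 558 N.

R_B ≈ 558 N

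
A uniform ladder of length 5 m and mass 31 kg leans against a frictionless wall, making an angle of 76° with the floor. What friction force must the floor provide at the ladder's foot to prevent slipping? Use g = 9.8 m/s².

f ≈ 37.9 N

Sum moments about the foot of the ladder (the floor normal and friction both act there and drop out).
Ladder weight 31×9.8 = 303.8 N acts at 2.5 m along the ladder; its horizontal arm is 2.5·cos76° = 0.6048 m → τ = 183.7 N·m clockwise.
Wall normal N acts horizontally at the top; its moment arm is the height L sinθ = 5·sin76° = 4.851 m, counterclockwise.
For rotational equilibrium, N × 4.851 = 183.7, so N = 37.9 N.
ΣFx = 0: friction at the foot balances the wall's push, so f = N_wall = 37.9 N.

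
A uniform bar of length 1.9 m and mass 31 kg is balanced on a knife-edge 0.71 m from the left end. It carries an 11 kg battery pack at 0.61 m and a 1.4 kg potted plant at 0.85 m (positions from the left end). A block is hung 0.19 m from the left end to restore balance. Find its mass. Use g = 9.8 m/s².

m ≈ 12.6 kg

Taking torques about the knife-edge (at 0.71 m from the left end):
Beam weight: 31 × 9.8 = 303.8 N down at 0.95 m → arm 0.24 m, τ = 303.8 × 0.24 = 72.91 N·m clockwise.
Battery pack: 11 × 9.8 = 107.8 N down at 0.61 m → arm 0.1 m, τ = 107.8 × 0.1 = 10.78 N·m counterclockwise.
Potted plant: 1.4 × 9.8 = 13.72 N down at 0.85 m → arm 0.14 m, τ = 13.72 × 0.14 = 1.921 N·m clockwise.
Net moment of known loads = 64.05 N·m clockwise.
An unknown mass m at 0.19 m has arm 0.52 m; its moment is m·g·0.52 counterclockwise.
Balancing moments: m × 9.8 × 0.52 = 64.05, giving m = 64.05 / (9.8 × 0.52) = 12.6 kg.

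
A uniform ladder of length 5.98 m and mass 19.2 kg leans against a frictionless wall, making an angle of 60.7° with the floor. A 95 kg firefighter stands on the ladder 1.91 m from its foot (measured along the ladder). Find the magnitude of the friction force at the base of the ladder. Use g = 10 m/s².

f ≈ 224 N

About the foot of the ladder:
Ladder weight 19.2×10 = 192 N acts at 2.99 m along the ladder; its horizontal arm is 2.99·cos60.7° = 1.463 m → τ = 280.9 N·m clockwise.
Firefighter: 95×10 = 950 N at 1.91 m → arm 0.9347 m → τ = 888 N·m clockwise.
Wall normal N acts horizontally at the top; its moment arm is the height L sinθ = 5.98·sin60.7° = 5.215 m, counterclockwise.
Balancing moments: N × 5.215 = 1169, giving N = 224 N.
ΣFx = 0: friction at the foot balances the wall's push, so f = N_wall = 224 N.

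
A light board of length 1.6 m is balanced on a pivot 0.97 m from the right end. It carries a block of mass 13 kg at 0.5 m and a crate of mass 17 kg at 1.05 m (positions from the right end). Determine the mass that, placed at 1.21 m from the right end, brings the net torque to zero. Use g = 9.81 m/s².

Sum moments about the pivot (at 0.97 m from the right end) (the support reaction has zero arm there).
Block: 13 × 9.81 = 127.5 N down at 0.5 m → arm 0.47 m, τ = 127.5 × 0.47 = 59.92 N·m clockwise.
Crate: 17 × 9.81 = 166.8 N down at 1.05 m → arm 0.08 m, τ = 166.8 × 0.08 = 13.34 N·m counterclockwise.
Net moment of known loads = 46.58 N·m clockwise.
An unknown mass m at 1.21 m has arm 0.24 m; its moment is m·g·0.24 counterclockwise.
For rotational equilibrium, m × 9.81 × 0.24 = 46.58, so m = 46.58 / (9.81 × 0.24) = 19.8 kg.

m ≈ 19.8 kg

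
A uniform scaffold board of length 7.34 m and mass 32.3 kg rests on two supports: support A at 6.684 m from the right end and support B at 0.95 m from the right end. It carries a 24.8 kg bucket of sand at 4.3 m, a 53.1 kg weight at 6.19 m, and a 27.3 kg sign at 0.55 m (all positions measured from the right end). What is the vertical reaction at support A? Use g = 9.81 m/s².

Sum moments about support B (its reaction then has zero moment arm).
Beam weight: 32.3 × 9.81 = 316.9 N down at 3.67 m → arm 2.72 m, τ = 316.9 × 2.72 = 862 N·m counterclockwise.
Bucket of sand: 24.8 × 9.81 = 243.3 N down at 4.3 m → arm 3.35 m, τ = 243.3 × 3.35 = 815.1 N·m counterclockwise.
Weight: 53.1 × 9.81 = 520.9 N down at 6.19 m → arm 5.24 m, τ = 520.9 × 5.24 = 2730 N·m counterclockwise.
Sign: 27.3 × 9.81 = 267.8 N down at 0.55 m → arm 0.4 m, τ = 267.8 × 0.4 = 107.1 N·m clockwise.
Net load moment about support B = 4300 N·m counterclockwise.
Reaction R at support A is upward at 6.684 m, arm 5.734 m → moment R × 5.734 clockwise.
For rotational equilibrium, R × 5.734 = 4300, so R = 750 N.

R_A ≈ 750 N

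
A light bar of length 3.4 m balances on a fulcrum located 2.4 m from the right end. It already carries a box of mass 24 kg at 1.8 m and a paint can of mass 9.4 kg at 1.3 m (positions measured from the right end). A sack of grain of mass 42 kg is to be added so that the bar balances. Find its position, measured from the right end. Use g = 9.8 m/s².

x ≈ 2.99 m from the right end

Take moments about the fulcrum (at 2.4 m from the right end).
Box: 24 × 9.8 = 235.2 N down at 1.8 m → arm 0.6 m, τ = 235.2 × 0.6 = 141.1 N·m clockwise.
Paint can: 9.4 × 9.8 = 92.12 N down at 1.3 m → arm 1.1 m, τ = 92.12 × 1.1 = 101.3 N·m clockwise.
Net moment of existing loads = 242.4 N·m clockwise.
The sack of grain weighs 42 × 9.8 = 411.6 N and must supply an equal counterclockwise moment, so its lever arm about the fulcrum is 242.4 / 411.6 = 0.589 m.
That puts it at 2.4 + 0.589 = 2.99 m from the right end.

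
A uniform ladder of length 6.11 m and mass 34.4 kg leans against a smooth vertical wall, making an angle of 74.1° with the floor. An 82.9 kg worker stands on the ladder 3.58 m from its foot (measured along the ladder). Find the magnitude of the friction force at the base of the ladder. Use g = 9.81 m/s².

Taking torques about the foot of the ladder:
Ladder weight 34.4×9.81 = 337.5 N acts at 3.055 m along the ladder; its horizontal arm is 3.055·cos74.1° = 0.8369 m → τ = 282.5 N·m clockwise.
Worker: 82.9×9.81 = 813.2 N at 3.58 m → arm 0.9808 m → τ = 797.6 N·m clockwise.
Wall normal N acts horizontally at the top; its moment arm is the height L sinθ = 6.11·sin74.1° = 5.876 m, counterclockwise.
For rotational equilibrium, N × 5.876 = 1080, so N = 184 N.
ΣFx = 0: friction at the foot balances the wall's push, so f = N_wall = 184 N.

f ≈ 184 N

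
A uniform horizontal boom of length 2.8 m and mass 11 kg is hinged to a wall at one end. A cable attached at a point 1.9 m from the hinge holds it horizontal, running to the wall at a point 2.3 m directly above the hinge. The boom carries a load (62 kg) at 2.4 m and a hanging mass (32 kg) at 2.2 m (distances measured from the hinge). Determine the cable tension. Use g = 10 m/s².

T ≈ 1600 N

Choose the hinge as the axis so the unknown hinge reaction has zero arm there.
Beam weight: 11 × 10 = 110 N down at 1.4 m → arm 1.4 m, τ = 110 × 1.4 = 154 N·m clockwise.
Load: 62 × 10 = 620 N down at 2.4 m → arm 2.4 m, τ = 620 × 2.4 = 1488 N·m clockwise.
Hanging mass: 32 × 10 = 320 N down at 2.2 m → arm 2.2 m, τ = 320 × 2.2 = 704 N·m clockwise.
Total clockwise load moment = 2346 N·m.
The cable tension T acts at 1.9 m; only its component perpendicular to the boom, T sinθ, produces torque. sinθ = h/√(h²+d²) = 2.3/√(2.3²+1.9²) = 0.771.
Setting net torque to zero: T × 1.9 × 0.771 = 2346 → T = 2346 / 1.465 = 1600 N.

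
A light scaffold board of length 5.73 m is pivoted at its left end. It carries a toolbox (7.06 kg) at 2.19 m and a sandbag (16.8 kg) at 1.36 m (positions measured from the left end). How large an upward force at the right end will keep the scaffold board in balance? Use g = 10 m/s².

About the left end:
Toolbox: 7.06 × 10 = 70.6 N down at 2.19 m → arm 2.19 m, τ = 70.6 × 2.19 = 154.6 N·m clockwise.
Sandbag: 16.8 × 10 = 168 N down at 1.36 m → arm 1.36 m, τ = 168 × 1.36 = 228.5 N·m clockwise.
Net moment of the loads = 383.1 N·m clockwise.
The upward force F acts at the right end, arm 5.73 m, giving F × 5.73 counterclockwise.
Στ = 0 ⇒ F × 5.73 = 383.1 ⇒ F = 383.1 / 5.73 = 66.9 N.

F ≈ 66.9 N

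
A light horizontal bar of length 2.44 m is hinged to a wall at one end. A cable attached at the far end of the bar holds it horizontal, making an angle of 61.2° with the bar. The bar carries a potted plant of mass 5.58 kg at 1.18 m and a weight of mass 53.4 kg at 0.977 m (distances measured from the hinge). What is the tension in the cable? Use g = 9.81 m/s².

T ≈ 270 N

Take moments about the hinge.
Potted plant: 5.58 × 9.81 = 54.74 N down at 1.18 m → arm 1.18 m, τ = 54.74 × 1.18 = 64.59 N·m clockwise.
Weight: 53.4 × 9.81 = 523.9 N down at 0.977 m → arm 0.977 m, τ = 523.9 × 0.977 = 511.9 N·m clockwise.
Total clockwise load moment = 576.5 N·m.
The cable tension T acts at 2.44 m; only its component perpendicular to the bar, T sinθ, produces torque. sin 61.2° = 0.8763.
Στ = 0 ⇒ T × 2.44 × 0.8763 = 576.5 ⇒ T = 576.5 / 2.138 = 270 N.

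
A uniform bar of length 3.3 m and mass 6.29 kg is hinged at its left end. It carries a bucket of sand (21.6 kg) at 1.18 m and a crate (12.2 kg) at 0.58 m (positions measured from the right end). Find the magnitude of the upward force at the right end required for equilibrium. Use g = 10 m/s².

F ≈ 271 N

Taking torques about the left end:
Beam weight: 6.29 × 10 = 62.9 N down at 1.65 m → arm 1.65 m, τ = 62.9 × 1.65 = 103.8 N·m clockwise.
Bucket of sand: 21.6 × 10 = 216 N down at 1.18 m → arm 2.12 m, τ = 216 × 2.12 = 457.9 N·m clockwise.
Crate: 12.2 × 10 = 122 N down at 0.58 m → arm 2.72 m, τ = 122 × 2.72 = 331.8 N·m clockwise.
Net moment of the loads = 893.5 N·m clockwise.
The upward force F acts at the right end, arm 3.3 m, giving F × 3.3 counterclockwise.
Setting net torque to zero: F × 3.3 = 893.5 → F = 893.5 / 3.3 = 271 N.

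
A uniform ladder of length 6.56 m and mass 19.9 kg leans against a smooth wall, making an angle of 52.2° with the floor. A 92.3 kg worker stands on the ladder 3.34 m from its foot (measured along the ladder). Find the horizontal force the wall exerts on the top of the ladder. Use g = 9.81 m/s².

About the foot of the ladder:
Ladder weight 19.9×9.81 = 195.2 N acts at 3.28 m along the ladder; its horizontal arm is 3.28·cos52.2° = 2.01 m → τ = 392.4 N·m clockwise.
Worker: 92.3×9.81 = 905.5 N at 3.34 m → arm 2.047 m → τ = 1854 N·m clockwise.
Wall normal N acts horizontally at the top; its moment arm is the height L sinθ = 6.56·sin52.2° = 5.183 m, counterclockwise.
Στ = 0 ⇒ N × 5.183 = 2246 ⇒ N = 433 N.

N_wall ≈ 433 N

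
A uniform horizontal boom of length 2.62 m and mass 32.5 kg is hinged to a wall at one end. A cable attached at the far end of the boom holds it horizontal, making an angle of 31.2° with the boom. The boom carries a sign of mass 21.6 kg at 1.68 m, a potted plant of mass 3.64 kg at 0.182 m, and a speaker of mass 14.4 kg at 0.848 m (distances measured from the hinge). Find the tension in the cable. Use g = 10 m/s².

About the hinge:
Beam weight: 32.5 × 10 = 325 N down at 1.31 m → arm 1.31 m, τ = 325 × 1.31 = 425.8 N·m clockwise.
Sign: 21.6 × 10 = 216 N down at 1.68 m → arm 1.68 m, τ = 216 × 1.68 = 362.9 N·m clockwise.
Potted plant: 3.64 × 10 = 36.4 N down at 0.182 m → arm 0.182 m, τ = 36.4 × 0.182 = 6.625 N·m clockwise.
Speaker: 14.4 × 10 = 144 N down at 0.848 m → arm 0.848 m, τ = 144 × 0.848 = 122.1 N·m clockwise.
Total clockwise load moment = 917.4 N·m.
The cable tension T acts at 2.62 m; only its component perpendicular to the boom, T sinθ, produces torque. sin 31.2° = 0.518.
Setting net torque to zero: T × 2.62 × 0.518 = 917.4 → T = 917.4 / 1.357 = 676 N.

T ≈ 676 N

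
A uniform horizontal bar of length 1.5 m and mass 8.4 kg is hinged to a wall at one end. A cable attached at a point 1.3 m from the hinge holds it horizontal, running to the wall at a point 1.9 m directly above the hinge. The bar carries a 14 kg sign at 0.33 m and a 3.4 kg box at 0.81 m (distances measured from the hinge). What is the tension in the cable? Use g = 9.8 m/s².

T ≈ 125 N

Sum moments about the hinge (the unknown hinge reaction has zero arm there).
Beam weight: 8.4 × 9.8 = 82.32 N down at 0.75 m → arm 0.75 m, τ = 82.32 × 0.75 = 61.74 N·m clockwise.
Sign: 14 × 9.8 = 137.2 N down at 0.33 m → arm 0.33 m, τ = 137.2 × 0.33 = 45.28 N·m clockwise.
Box: 3.4 × 9.8 = 33.32 N down at 0.81 m → arm 0.81 m, τ = 33.32 × 0.81 = 26.99 N·m clockwise.
Total clockwise load moment = 134 N·m.
The cable tension T acts at 1.3 m; only its component perpendicular to the bar, T sinθ, produces torque. sinθ = h/√(h²+d²) = 1.9/√(1.9²+1.3²) = 0.8253.
Balancing moments: T × 1.3 × 0.8253 = 134, giving T = 134 / 1.073 = 125 N.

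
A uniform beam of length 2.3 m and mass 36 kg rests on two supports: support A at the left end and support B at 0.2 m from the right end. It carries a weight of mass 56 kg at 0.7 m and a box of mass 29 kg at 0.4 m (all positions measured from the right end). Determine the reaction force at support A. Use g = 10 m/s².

Sum moments about support B (its reaction then has zero moment arm).
Beam weight: 36 × 10 = 360 N down at 1.15 m → arm 0.95 m, τ = 360 × 0.95 = 342 N·m counterclockwise.
Weight: 56 × 10 = 560 N down at 0.7 m → arm 0.5 m, τ = 560 × 0.5 = 280 N·m counterclockwise.
Box: 29 × 10 = 290 N down at 0.4 m → arm 0.2 m, τ = 290 × 0.2 = 58 N·m counterclockwise.
Net load moment about support B = 680 N·m counterclockwise.
Reaction R at support A is upward at 2.3 m, arm 2.1 m → moment R × 2.1 clockwise.
For rotational equilibrium, R × 2.1 = 680, so R = 324 N.

R_A ≈ 324 N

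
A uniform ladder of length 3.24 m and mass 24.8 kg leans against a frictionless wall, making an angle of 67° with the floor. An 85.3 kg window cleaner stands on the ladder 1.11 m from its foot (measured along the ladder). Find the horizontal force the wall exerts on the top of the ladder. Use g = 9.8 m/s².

N_wall ≈ 173 N

Taking torques about the foot of the ladder:
Ladder weight 24.8×9.8 = 243 N acts at 1.62 m along the ladder; its horizontal arm is 1.62·cos67° = 0.633 m → τ = 153.8 N·m clockwise.
Window cleaner: 85.3×9.8 = 835.9 N at 1.11 m → arm 0.4337 m → τ = 362.5 N·m clockwise.
Wall normal N acts horizontally at the top; its moment arm is the height L sinθ = 3.24·sin67° = 2.982 m, counterclockwise.
Setting net torque to zero: N × 2.982 = 516.3 → N = 173 N.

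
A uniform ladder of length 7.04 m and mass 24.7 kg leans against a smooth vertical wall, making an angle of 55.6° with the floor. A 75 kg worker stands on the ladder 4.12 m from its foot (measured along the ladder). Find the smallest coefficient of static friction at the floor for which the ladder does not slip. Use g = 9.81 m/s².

μ_min ≈ 0.386

Sum moments about the foot of the ladder (the floor normal and friction both act there and drop out).
Ladder weight 24.7×9.81 = 242.3 N acts at 3.52 m along the ladder; its horizontal arm is 3.52·cos55.6° = 1.989 m → τ = 481.9 N·m clockwise.
Worker: 75×9.81 = 735.8 N at 4.12 m → arm 2.328 m → τ = 1713 N·m clockwise.
Wall normal N acts horizontally at the top; its moment arm is the height L sinθ = 7.04·sin55.6° = 5.809 m, counterclockwise.
Balancing moments: N × 5.809 = 2195, giving N = 377.9 N.
ΣFx = 0 ⇒ f = N_wall = 377.9 N. ΣFy = 0 ⇒ N_floor = 978.1 N.
μ_min = f / N_floor = 377.9 / 978.1 = 0.386.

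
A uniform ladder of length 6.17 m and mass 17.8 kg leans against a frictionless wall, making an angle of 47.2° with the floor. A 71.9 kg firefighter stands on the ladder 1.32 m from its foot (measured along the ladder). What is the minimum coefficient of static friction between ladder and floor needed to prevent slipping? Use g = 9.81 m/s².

Choose the foot of the ladder as the axis so the floor normal and friction both act there and drop out.
Ladder weight 17.8×9.81 = 174.6 N acts at 3.085 m along the ladder; its horizontal arm is 3.085·cos47.2° = 2.096 m → τ = 366 N·m clockwise.
Firefighter: 71.9×9.81 = 705.3 N at 1.32 m → arm 0.8969 m → τ = 632.6 N·m clockwise.
Wall normal N acts horizontally at the top; its moment arm is the height L sinθ = 6.17·sin47.2° = 4.527 m, counterclockwise.
For rotational equilibrium, N × 4.527 = 998.6, so N = 220.6 N.
ΣFx = 0 ⇒ f = N_wall = 220.6 N. ΣFy = 0 ⇒ N_floor = 879.9 N.
μ_min = f / N_floor = 220.6 / 879.9 = 0.251.

μ_min ≈ 0.251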